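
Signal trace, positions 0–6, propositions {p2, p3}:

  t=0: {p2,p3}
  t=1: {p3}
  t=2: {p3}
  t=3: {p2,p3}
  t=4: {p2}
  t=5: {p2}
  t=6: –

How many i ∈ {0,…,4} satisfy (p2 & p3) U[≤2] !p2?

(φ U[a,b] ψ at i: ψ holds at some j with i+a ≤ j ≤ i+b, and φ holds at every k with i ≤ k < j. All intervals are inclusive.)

Evaluate at each i in [0,4]:
  i=0: ✓ (rhs at j=1; lhs holds on [0,0])
  i=1: ✓ (rhs at j=1)
  i=2: ✓ (rhs at j=2)
  i=3: ✗ (no rhs in [3,5])
  i=4: ✗ (lhs fails at k=4 before rhs at j=6)
Positions where it holds: {0, 1, 2} → 3.

3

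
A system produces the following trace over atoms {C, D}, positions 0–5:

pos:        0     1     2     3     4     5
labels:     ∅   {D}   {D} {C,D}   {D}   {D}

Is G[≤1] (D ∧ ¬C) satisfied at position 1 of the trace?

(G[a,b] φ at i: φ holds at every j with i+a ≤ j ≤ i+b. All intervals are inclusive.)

Check (D ∧ ¬C) at every j in [1,2]:
  j=1: true
  j=2: true
All positions satisfy it → formula holds.

Holds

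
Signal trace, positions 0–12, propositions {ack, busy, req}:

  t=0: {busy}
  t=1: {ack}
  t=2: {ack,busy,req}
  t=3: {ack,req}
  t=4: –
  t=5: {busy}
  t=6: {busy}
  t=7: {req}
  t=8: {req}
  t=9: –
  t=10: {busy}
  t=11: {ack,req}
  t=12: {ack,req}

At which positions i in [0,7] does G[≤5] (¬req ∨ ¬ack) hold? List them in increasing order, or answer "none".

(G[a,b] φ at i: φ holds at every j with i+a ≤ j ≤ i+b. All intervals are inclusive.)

4, 5

Evaluate at each i in [0,7]:
  i=0: ✗ (fails at j=2)
  i=1: ✗ (fails at j=2)
  i=2: ✗ (fails at j=2)
  i=3: ✗ (fails at j=3)
  i=4: ✓ (all of [4,9])
  i=5: ✓ (all of [5,10])
  i=6: ✗ (fails at j=11)
  i=7: ✗ (fails at j=11)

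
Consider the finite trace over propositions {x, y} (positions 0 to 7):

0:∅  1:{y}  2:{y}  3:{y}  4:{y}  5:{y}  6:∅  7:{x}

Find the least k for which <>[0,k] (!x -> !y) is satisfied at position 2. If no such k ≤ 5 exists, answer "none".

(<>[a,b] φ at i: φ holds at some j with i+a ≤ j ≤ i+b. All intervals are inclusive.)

Scan j = 2,3,… for (!x -> !y):
  j=2: fails
  j=3: fails
  j=4: fails
  j=5: fails
  j=6: holds
First hit at j=6, so smallest k = 6-2 = 4.

4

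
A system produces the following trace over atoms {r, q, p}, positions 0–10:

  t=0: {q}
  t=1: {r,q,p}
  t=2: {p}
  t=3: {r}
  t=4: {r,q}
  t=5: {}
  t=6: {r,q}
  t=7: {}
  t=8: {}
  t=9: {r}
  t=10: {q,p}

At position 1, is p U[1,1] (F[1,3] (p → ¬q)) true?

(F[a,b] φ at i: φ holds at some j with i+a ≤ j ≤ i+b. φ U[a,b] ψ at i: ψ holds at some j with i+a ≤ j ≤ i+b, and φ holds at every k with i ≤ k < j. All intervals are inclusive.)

Need some j in [2,2] with F[1,3] (p → ¬q), and p at every k in [1,j-1].
  j=2: F[1,3] (p → ¬q) holds; p holds at every k in [1,1] → satisfied.

True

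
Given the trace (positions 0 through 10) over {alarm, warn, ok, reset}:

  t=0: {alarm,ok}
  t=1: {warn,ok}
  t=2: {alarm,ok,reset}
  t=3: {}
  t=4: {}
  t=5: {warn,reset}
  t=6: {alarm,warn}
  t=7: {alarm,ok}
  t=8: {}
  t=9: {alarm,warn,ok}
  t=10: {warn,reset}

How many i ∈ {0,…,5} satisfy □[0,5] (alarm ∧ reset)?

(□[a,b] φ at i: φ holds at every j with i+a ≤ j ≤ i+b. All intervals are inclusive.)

0

Evaluate at each i in [0,5]:
  i=0: ✗ (fails at j=0)
  i=1: ✗ (fails at j=1)
  i=2: ✗ (fails at j=3)
  i=3: ✗ (fails at j=3)
  i=4: ✗ (fails at j=4)
  i=5: ✗ (fails at j=5)
Positions where it holds: {} → 0.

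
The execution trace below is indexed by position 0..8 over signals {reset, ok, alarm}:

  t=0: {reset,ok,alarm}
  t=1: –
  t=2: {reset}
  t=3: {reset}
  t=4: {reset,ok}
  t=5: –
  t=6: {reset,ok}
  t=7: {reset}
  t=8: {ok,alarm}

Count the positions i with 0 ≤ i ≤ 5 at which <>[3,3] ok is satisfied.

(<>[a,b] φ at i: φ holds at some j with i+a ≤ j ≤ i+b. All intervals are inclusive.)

Evaluate at each i in [0,5]:
  i=0: ✗ (none in [3,3])
  i=1: ✓ (witness j=4)
  i=2: ✗ (none in [5,5])
  i=3: ✓ (witness j=6)
  i=4: ✗ (none in [7,7])
  i=5: ✓ (witness j=8)
Positions where it holds: {1, 3, 5} → 3.

3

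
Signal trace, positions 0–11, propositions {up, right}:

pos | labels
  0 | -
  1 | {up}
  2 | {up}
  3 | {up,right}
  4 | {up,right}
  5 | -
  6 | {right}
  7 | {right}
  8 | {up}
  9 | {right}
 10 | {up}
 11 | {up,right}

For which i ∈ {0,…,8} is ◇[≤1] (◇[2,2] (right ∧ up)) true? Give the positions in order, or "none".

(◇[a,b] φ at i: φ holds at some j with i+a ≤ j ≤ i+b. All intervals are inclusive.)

Evaluate at each i in [0,8]:
  i=0: ✓ (witness j=1)
  i=1: ✓ (witness j=1)
  i=2: ✓ (witness j=2)
  i=3: ✗ (none in [3,4])
  i=4: ✗ (none in [4,5])
  i=5: ✗ (none in [5,6])
  i=6: ✗ (none in [6,7])
  i=7: ✗ (none in [7,8])
  i=8: ✓ (witness j=9)

0, 1, 2, 8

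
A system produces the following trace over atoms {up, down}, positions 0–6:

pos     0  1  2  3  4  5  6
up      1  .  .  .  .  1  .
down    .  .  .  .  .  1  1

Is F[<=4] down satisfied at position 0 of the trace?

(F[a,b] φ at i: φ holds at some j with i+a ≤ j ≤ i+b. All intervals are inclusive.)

Check down at each j in [0,4]:
  j=0: false
  j=1: false
  j=2: false
  j=3: false
  j=4: false
No position in the window satisfies it → formula fails.

Does not hold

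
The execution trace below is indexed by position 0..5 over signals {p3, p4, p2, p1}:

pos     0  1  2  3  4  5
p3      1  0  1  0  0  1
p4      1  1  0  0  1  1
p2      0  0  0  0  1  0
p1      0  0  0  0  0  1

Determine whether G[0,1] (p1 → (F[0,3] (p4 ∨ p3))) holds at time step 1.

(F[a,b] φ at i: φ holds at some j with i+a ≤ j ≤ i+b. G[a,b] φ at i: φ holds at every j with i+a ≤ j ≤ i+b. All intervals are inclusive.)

Yes

Check (p1 → (F[0,3] (p4 ∨ p3))) at every j in [1,2]:
  j=1: antecedent false → ✓
  j=2: antecedent false → ✓
All positions satisfy it → formula holds.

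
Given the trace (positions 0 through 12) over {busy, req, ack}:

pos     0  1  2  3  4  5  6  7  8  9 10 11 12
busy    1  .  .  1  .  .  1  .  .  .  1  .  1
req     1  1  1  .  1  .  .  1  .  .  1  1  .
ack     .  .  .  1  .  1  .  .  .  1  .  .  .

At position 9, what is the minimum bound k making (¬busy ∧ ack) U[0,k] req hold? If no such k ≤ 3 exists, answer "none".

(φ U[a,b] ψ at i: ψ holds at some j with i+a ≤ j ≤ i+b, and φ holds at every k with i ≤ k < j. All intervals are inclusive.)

1

Need earliest j ≥ 9 with req, and (¬busy ∧ ack) at every k in [9,j-1].
  j=9: rhs fails.
  j=10: rhs holds; lhs holds on [9,9]. k = 1.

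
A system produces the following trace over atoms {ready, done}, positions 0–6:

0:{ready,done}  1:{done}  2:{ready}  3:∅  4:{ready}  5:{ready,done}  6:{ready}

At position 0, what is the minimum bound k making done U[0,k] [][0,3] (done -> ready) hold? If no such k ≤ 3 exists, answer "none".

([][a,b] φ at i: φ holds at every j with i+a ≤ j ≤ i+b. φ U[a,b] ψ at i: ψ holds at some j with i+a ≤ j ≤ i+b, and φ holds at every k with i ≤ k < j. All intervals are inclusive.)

Need earliest j ≥ 0 with [][0,3] (done -> ready), and done at every k in [0,j-1].
  j=0: rhs fails.
  j=1: rhs fails.
  j=2: rhs holds; lhs holds on [0,1]. k = 2.

2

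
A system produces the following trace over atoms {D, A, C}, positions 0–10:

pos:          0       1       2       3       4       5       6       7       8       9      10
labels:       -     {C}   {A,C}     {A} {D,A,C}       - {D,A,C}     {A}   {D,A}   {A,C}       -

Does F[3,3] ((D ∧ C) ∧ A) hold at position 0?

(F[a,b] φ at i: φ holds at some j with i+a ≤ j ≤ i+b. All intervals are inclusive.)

Check ((D ∧ C) ∧ A) at each j in [3,3]:
  j=3: false
No position in the window satisfies it → formula fails.

False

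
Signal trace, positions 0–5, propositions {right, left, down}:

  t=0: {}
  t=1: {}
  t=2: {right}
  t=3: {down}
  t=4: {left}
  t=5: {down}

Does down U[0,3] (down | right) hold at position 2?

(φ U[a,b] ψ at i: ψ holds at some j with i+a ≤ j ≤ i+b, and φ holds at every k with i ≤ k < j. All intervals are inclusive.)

Need some j in [2,5] with (down | right), and down at every k in [2,j-1].
  j=2: (down | right) holds; no prefix to check → satisfied.

True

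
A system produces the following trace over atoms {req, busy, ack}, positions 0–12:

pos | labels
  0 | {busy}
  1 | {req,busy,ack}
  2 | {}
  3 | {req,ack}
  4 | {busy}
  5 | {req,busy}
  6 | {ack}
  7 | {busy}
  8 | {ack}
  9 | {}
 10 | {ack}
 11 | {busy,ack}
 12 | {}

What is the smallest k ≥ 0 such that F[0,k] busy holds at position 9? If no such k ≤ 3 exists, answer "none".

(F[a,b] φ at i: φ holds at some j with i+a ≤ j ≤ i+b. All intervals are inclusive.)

Scan j = 9,10,… for busy:
  j=9: fails
  j=10: fails
  j=11: holds
First hit at j=11, so smallest k = 11-9 = 2.

2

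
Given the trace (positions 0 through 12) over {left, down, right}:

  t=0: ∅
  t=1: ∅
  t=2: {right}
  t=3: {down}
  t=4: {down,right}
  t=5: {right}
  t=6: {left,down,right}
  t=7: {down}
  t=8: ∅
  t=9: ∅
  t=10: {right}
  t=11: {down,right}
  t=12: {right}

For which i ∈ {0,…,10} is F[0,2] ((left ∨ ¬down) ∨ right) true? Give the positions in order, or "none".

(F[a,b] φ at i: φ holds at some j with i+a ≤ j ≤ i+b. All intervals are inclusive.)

Evaluate at each i in [0,10]:
  i=0: ✓ (witness j=0)
  i=1: ✓ (witness j=1)
  i=2: ✓ (witness j=2)
  i=3: ✓ (witness j=4)
  i=4: ✓ (witness j=4)
  i=5: ✓ (witness j=5)
  i=6: ✓ (witness j=6)
  i=7: ✓ (witness j=8)
  i=8: ✓ (witness j=8)
  i=9: ✓ (witness j=9)
  i=10: ✓ (witness j=10)

0, 1, 2, 3, 4, 5, 6, 7, 8, 9, 10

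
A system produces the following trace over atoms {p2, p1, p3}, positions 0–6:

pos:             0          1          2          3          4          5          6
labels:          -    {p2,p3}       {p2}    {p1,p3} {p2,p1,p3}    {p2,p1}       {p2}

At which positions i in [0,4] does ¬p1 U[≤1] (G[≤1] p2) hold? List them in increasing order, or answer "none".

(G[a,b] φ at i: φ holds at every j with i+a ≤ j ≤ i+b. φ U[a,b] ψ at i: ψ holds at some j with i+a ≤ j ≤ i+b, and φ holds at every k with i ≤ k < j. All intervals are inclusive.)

Evaluate at each i in [0,4]:
  i=0: ✓ (rhs at j=1; lhs holds on [0,0])
  i=1: ✓ (rhs at j=1)
  i=2: ✗ (no rhs in [2,3])
  i=3: ✗ (lhs fails at k=3 before rhs at j=4)
  i=4: ✓ (rhs at j=4)

0, 1, 4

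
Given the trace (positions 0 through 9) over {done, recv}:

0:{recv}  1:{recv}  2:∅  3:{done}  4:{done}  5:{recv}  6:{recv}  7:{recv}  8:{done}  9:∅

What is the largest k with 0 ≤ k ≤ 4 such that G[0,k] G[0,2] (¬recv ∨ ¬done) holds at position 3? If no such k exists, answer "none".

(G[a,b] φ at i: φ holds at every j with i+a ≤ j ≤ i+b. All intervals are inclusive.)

G[0,2] (¬recv ∨ ¬done) must hold from j=3 onward; find where it first fails.
  j=3: holds
  j=4: holds
  j=5: holds
  j=6: holds
  j=7: holds
Holds through j=7; largest k = 4.

4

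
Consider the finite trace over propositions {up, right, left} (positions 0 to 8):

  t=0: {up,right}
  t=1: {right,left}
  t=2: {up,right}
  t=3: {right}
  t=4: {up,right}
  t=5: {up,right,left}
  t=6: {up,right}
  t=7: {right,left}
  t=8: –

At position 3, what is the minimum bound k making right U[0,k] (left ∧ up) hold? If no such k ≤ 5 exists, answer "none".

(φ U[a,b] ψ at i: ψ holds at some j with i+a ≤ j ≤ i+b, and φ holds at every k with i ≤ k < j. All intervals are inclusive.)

Need earliest j ≥ 3 with (left ∧ up), and right at every k in [3,j-1].
  j=3: rhs fails.
  j=4: rhs fails.
  j=5: rhs holds; lhs holds on [3,4]. k = 2.

2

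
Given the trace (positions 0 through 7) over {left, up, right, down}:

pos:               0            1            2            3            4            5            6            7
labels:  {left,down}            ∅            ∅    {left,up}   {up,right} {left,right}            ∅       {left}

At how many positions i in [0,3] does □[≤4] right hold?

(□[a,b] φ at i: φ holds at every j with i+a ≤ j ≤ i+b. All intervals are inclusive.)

Evaluate at each i in [0,3]:
  i=0: ✗ (fails at j=0)
  i=1: ✗ (fails at j=1)
  i=2: ✗ (fails at j=2)
  i=3: ✗ (fails at j=3)
Positions where it holds: {} → 0.

0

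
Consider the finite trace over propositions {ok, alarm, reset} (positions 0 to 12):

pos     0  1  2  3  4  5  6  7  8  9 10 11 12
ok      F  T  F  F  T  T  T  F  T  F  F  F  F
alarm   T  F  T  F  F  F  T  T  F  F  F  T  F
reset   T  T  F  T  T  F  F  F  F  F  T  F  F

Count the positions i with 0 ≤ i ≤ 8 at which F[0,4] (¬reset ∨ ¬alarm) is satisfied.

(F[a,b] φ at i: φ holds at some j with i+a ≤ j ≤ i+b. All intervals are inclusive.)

9

Evaluate at each i in [0,8]:
  i=0: ✓ (witness j=1)
  i=1: ✓ (witness j=1)
  i=2: ✓ (witness j=2)
  i=3: ✓ (witness j=3)
  i=4: ✓ (witness j=4)
  i=5: ✓ (witness j=5)
  i=6: ✓ (witness j=6)
  i=7: ✓ (witness j=7)
  i=8: ✓ (witness j=8)
Positions where it holds: {0, 1, 2, 3, 4, 5, 6, 7, 8} → 9.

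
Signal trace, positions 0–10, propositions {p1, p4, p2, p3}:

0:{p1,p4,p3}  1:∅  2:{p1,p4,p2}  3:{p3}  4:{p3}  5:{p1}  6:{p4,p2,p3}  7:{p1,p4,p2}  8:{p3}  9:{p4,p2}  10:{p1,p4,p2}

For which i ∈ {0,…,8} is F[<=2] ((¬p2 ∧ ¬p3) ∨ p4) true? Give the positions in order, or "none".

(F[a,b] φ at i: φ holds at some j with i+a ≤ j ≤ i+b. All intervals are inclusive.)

0, 1, 2, 3, 4, 5, 6, 7, 8

Evaluate at each i in [0,8]:
  i=0: ✓ (witness j=0)
  i=1: ✓ (witness j=1)
  i=2: ✓ (witness j=2)
  i=3: ✓ (witness j=5)
  i=4: ✓ (witness j=5)
  i=5: ✓ (witness j=5)
  i=6: ✓ (witness j=6)
  i=7: ✓ (witness j=7)
  i=8: ✓ (witness j=9)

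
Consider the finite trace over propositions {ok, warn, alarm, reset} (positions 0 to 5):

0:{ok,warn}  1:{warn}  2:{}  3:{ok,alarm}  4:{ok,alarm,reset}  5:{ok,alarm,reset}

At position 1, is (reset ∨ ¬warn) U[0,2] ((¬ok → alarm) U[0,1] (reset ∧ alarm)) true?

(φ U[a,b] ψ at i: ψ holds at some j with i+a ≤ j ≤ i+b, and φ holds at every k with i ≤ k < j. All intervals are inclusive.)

Does not hold

Need some j in [1,3] with ((¬ok → alarm) U[0,1] (reset ∧ alarm)), and (reset ∨ ¬warn) at every k in [1,j-1].
  j=1: ((¬ok → alarm) U[0,1] (reset ∧ alarm)) — fails.
  j=2: ((¬ok → alarm) U[0,1] (reset ∧ alarm)) — fails.
  j=3: ((¬ok → alarm) U[0,1] (reset ∧ alarm)) holds, but (reset ∨ ¬warn) fails at k=1 → not this j.
No j in the window works → until fails.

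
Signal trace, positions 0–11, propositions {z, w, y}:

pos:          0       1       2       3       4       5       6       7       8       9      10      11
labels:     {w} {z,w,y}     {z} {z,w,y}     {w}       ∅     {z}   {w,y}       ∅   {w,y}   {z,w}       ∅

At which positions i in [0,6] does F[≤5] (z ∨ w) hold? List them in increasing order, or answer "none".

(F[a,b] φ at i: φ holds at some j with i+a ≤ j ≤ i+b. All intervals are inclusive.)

Evaluate at each i in [0,6]:
  i=0: ✓ (witness j=0)
  i=1: ✓ (witness j=1)
  i=2: ✓ (witness j=2)
  i=3: ✓ (witness j=3)
  i=4: ✓ (witness j=4)
  i=5: ✓ (witness j=6)
  i=6: ✓ (witness j=6)

0, 1, 2, 3, 4, 5, 6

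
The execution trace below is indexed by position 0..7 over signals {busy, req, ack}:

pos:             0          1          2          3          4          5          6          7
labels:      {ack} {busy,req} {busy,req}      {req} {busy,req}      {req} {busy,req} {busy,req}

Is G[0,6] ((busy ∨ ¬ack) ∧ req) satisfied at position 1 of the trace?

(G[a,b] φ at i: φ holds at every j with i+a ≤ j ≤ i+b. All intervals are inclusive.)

Check ((busy ∨ ¬ack) ∧ req) at every j in [1,7]:
  j=1: true
  j=2: true
  j=3: true
  j=4: true
  j=5: true
  j=6: true
  j=7: true
All positions satisfy it → formula holds.

True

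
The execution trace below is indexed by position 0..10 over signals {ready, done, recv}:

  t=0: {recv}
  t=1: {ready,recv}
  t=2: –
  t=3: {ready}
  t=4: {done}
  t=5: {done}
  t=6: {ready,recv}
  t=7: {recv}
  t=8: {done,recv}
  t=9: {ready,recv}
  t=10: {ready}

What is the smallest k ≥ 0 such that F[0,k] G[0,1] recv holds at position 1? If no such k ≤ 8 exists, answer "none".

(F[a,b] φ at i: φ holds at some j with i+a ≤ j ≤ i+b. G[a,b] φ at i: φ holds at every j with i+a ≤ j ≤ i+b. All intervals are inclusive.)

5

Scan j = 1,2,… for G[0,1] recv:
  j=1: fails
  j=2: fails
  j=3: fails
  j=4: fails
  j=5: fails
  j=6: holds
First hit at j=6, so smallest k = 6-1 = 5.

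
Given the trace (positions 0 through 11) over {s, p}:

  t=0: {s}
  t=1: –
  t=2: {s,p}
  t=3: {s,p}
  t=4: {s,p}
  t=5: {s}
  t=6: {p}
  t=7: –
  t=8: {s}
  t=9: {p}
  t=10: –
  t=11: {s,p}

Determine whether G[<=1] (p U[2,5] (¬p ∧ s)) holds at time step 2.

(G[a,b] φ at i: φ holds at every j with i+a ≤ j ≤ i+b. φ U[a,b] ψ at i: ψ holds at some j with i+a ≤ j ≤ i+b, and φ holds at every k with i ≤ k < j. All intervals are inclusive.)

Holds

Check (p U[2,5] (¬p ∧ s)) at every j in [2,3]:
  j=2: holds
  j=3: holds
All positions satisfy it → formula holds.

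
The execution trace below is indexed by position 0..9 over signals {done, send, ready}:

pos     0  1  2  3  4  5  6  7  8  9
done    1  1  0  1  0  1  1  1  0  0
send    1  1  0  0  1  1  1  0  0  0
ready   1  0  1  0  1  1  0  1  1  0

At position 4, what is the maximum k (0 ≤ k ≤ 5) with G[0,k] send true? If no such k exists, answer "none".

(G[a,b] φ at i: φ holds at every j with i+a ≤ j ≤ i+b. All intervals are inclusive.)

2

send must hold from j=4 onward; find where it first fails.
  j=4: holds
  j=5: holds
  j=6: holds
  j=7: fails
Holds on [4,6], so largest k = 2.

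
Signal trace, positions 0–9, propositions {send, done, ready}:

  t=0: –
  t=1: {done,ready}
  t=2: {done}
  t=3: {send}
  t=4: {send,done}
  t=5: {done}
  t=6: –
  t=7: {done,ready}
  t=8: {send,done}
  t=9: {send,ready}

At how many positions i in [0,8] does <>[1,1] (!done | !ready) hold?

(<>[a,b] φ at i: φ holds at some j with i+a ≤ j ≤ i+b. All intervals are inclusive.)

Evaluate at each i in [0,8]:
  i=0: ✗ (none in [1,1])
  i=1: ✓ (witness j=2)
  i=2: ✓ (witness j=3)
  i=3: ✓ (witness j=4)
  i=4: ✓ (witness j=5)
  i=5: ✓ (witness j=6)
  i=6: ✗ (none in [7,7])
  i=7: ✓ (witness j=8)
  i=8: ✓ (witness j=9)
Positions where it holds: {1, 2, 3, 4, 5, 7, 8} → 7.

7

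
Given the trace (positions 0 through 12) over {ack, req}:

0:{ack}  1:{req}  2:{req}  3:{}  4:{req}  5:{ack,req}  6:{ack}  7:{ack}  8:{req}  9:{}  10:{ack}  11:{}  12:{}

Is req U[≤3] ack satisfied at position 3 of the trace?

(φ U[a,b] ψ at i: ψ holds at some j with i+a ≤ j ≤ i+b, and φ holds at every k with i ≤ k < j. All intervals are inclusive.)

Need some j in [3,6] with ack, and req at every k in [3,j-1].
  j=3: ack false.
  j=4: ack false.
  j=5: ack holds, but req fails at k=3 → not this j.
  j=6: ack holds, but req fails at k=3 → not this j.
No j in the window works → until fails.

Does not hold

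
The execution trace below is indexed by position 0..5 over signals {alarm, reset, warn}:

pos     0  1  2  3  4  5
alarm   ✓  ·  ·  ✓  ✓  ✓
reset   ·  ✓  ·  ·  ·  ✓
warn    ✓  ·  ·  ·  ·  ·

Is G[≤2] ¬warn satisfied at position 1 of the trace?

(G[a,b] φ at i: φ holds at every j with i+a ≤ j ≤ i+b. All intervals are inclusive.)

Holds

Check ¬warn at every j in [1,3]:
  j=1: true
  j=2: true
  j=3: true
All positions satisfy it → formula holds.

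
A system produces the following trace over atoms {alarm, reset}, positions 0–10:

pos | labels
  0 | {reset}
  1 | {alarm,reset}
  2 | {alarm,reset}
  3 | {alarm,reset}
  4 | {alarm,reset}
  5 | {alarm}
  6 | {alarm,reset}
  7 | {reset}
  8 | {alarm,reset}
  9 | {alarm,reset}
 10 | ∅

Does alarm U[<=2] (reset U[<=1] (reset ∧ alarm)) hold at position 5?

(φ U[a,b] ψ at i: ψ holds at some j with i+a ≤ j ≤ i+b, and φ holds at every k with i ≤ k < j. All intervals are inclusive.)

Need some j in [5,7] with (reset U[<=1] (reset ∧ alarm)), and alarm at every k in [5,j-1].
  j=5: (reset U[<=1] (reset ∧ alarm)) — fails.
  j=6: (reset U[<=1] (reset ∧ alarm)) holds; alarm holds at every k in [5,5] → satisfied.

True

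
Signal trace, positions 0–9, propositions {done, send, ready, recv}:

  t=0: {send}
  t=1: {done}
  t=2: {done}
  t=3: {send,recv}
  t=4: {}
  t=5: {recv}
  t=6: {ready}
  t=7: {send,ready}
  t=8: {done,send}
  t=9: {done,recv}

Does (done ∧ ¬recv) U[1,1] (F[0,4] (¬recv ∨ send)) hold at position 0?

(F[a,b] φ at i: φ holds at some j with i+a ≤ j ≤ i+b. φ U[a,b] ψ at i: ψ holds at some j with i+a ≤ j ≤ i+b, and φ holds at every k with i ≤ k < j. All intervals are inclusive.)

Does not hold

Need some j in [1,1] with F[0,4] (¬recv ∨ send), and (done ∧ ¬recv) at every k in [0,j-1].
  j=1: F[0,4] (¬recv ∨ send) holds, but (done ∧ ¬recv) fails at k=0 → not this j.
No j in the window works → until fails.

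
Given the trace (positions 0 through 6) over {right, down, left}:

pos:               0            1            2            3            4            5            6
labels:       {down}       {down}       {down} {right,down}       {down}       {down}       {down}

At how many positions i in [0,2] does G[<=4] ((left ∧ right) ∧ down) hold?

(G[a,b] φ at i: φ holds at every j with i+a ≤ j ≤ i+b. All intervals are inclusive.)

0

Evaluate at each i in [0,2]:
  i=0: ✗ (fails at j=0)
  i=1: ✗ (fails at j=1)
  i=2: ✗ (fails at j=2)
Positions where it holds: {} → 0.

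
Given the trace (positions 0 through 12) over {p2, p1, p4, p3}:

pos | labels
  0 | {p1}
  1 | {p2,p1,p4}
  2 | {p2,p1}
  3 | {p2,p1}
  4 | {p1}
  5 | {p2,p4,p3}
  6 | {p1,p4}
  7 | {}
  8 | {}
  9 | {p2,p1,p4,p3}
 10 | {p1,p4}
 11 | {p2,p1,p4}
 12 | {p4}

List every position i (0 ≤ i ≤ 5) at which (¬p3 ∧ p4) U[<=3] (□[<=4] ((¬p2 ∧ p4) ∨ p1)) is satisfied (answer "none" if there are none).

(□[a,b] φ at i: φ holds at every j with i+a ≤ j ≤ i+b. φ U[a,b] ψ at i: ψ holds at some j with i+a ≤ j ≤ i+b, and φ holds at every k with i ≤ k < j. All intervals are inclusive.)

0

Evaluate at each i in [0,5]:
  i=0: ✓ (rhs at j=0)
  i=1: ✗ (no rhs in [1,4])
  i=2: ✗ (no rhs in [2,5])
  i=3: ✗ (no rhs in [3,6])
  i=4: ✗ (no rhs in [4,7])
  i=5: ✗ (no rhs in [5,8])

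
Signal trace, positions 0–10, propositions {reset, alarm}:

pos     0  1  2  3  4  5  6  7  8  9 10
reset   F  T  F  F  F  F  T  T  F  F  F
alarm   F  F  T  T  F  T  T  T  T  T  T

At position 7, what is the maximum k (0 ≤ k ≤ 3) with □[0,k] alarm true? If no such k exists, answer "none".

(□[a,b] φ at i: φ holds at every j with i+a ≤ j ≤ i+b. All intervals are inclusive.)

3

alarm must hold from j=7 onward; find where it first fails.
  j=7: holds
  j=8: holds
  j=9: holds
  j=10: holds
Holds through j=10; largest k = 3.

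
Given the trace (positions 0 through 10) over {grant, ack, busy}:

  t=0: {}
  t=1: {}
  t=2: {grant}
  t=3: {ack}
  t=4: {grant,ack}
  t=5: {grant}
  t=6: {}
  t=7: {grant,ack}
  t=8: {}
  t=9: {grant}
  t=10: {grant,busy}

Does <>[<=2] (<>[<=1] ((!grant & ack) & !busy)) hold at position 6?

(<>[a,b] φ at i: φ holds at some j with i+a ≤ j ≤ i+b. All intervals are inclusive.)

Check <>[<=1] ((!grant & ack) & !busy) at each j in [6,8]:
  j=6: fails (none in [6,7])
  j=7: fails (none in [7,8])
  j=8: fails (none in [8,9])
No position in the window satisfies it → formula fails.

False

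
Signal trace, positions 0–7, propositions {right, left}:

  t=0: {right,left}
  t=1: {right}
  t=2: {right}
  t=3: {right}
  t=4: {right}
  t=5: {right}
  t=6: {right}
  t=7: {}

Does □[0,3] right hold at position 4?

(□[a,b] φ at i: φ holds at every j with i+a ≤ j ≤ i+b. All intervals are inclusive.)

False

Check right at every j in [4,7]:
  j=4: true
  j=5: true
  j=6: true
  j=7: false
Fails at j=7 → formula fails.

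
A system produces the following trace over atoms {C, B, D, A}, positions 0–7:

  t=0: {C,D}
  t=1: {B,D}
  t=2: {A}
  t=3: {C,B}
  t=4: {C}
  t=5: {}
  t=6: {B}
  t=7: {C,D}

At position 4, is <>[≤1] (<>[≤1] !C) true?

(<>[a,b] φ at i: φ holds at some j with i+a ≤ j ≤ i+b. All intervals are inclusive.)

Check <>[≤1] !C at each j in [4,5]:
  j=4: holds (witness at 5)
  j=5: holds (witness at 5)
Found at j=4 → formula holds.

Holds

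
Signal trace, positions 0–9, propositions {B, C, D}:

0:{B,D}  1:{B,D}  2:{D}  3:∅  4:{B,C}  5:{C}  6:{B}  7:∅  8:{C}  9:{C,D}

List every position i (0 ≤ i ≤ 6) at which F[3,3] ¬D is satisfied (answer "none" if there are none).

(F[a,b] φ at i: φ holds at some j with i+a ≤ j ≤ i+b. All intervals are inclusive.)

0, 1, 2, 3, 4, 5

Evaluate at each i in [0,6]:
  i=0: ✓ (witness j=3)
  i=1: ✓ (witness j=4)
  i=2: ✓ (witness j=5)
  i=3: ✓ (witness j=6)
  i=4: ✓ (witness j=7)
  i=5: ✓ (witness j=8)
  i=6: ✗ (none in [9,9])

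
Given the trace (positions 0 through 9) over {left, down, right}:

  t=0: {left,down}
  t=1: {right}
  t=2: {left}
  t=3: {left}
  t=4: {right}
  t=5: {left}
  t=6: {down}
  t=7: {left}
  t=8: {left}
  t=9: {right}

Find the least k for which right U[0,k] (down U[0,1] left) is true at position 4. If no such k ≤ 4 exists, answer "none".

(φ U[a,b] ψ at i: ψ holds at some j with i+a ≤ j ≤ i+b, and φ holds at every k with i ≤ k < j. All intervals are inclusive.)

Need earliest j ≥ 4 with (down U[0,1] left), and right at every k in [4,j-1].
  j=4: rhs fails.
  j=5: rhs holds; lhs holds on [4,4]. k = 1.

1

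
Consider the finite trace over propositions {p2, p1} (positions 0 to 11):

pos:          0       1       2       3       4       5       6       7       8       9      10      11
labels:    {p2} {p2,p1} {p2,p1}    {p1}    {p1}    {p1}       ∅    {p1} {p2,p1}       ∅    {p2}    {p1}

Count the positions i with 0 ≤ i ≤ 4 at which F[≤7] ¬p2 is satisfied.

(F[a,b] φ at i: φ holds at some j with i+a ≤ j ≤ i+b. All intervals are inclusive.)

5

Evaluate at each i in [0,4]:
  i=0: ✓ (witness j=3)
  i=1: ✓ (witness j=3)
  i=2: ✓ (witness j=3)
  i=3: ✓ (witness j=3)
  i=4: ✓ (witness j=4)
Positions where it holds: {0, 1, 2, 3, 4} → 5.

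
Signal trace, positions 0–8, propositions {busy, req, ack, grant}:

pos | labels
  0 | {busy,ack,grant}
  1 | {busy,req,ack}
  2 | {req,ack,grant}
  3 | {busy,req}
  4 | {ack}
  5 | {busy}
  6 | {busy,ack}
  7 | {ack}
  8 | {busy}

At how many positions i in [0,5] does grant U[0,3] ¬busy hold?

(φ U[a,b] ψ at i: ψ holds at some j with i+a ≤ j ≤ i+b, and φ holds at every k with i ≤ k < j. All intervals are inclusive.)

Evaluate at each i in [0,5]:
  i=0: ✗ (lhs fails at k=1 before rhs at j=2)
  i=1: ✗ (lhs fails at k=1 before rhs at j=2)
  i=2: ✓ (rhs at j=2)
  i=3: ✗ (lhs fails at k=3 before rhs at j=4)
  i=4: ✓ (rhs at j=4)
  i=5: ✗ (lhs fails at k=5 before rhs at j=7)
Positions where it holds: {2, 4} → 2.

2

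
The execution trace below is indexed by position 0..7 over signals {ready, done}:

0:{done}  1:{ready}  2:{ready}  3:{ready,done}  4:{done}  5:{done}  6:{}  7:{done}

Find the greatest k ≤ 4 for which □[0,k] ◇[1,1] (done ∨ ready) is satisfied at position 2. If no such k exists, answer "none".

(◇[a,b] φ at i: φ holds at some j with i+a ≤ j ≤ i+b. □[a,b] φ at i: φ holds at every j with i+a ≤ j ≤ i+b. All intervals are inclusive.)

2

◇[1,1] (done ∨ ready) must hold from j=2 onward; find where it first fails.
  j=2: holds
  j=3: holds
  j=4: holds
  j=5: fails
Holds on [2,4], so largest k = 2.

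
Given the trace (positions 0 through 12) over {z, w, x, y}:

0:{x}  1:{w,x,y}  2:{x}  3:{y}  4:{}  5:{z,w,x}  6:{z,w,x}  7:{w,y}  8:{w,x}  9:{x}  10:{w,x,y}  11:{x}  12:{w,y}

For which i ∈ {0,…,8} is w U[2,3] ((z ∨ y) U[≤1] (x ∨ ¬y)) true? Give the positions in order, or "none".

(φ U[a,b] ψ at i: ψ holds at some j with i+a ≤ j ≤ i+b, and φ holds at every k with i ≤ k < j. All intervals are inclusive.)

5, 6, 7

Evaluate at each i in [0,8]:
  i=0: ✗ (lhs fails at k=0 before rhs at j=2)
  i=1: ✗ (lhs fails at k=2 before rhs at j=3)
  i=2: ✗ (lhs fails at k=2 before rhs at j=4)
  i=3: ✗ (lhs fails at k=3 before rhs at j=5)
  i=4: ✗ (lhs fails at k=4 before rhs at j=6)
  i=5: ✓ (rhs at j=7; lhs holds on [5,6])
  i=6: ✓ (rhs at j=8; lhs holds on [6,7])
  i=7: ✓ (rhs at j=9; lhs holds on [7,8])
  i=8: ✗ (lhs fails at k=9 before rhs at j=10)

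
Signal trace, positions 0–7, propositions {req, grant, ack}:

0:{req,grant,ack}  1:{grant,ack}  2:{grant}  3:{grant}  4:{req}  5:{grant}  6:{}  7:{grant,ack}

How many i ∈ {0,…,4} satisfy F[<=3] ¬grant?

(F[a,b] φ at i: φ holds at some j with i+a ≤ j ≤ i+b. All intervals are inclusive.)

Evaluate at each i in [0,4]:
  i=0: ✗ (none in [0,3])
  i=1: ✓ (witness j=4)
  i=2: ✓ (witness j=4)
  i=3: ✓ (witness j=4)
  i=4: ✓ (witness j=4)
Positions where it holds: {1, 2, 3, 4} → 4.

4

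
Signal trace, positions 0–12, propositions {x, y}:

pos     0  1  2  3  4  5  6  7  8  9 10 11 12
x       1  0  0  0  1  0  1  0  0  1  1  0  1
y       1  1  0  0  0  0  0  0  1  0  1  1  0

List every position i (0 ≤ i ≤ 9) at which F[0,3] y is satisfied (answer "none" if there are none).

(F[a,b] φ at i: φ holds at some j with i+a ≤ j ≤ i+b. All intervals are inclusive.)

0, 1, 5, 6, 7, 8, 9

Evaluate at each i in [0,9]:
  i=0: ✓ (witness j=0)
  i=1: ✓ (witness j=1)
  i=2: ✗ (none in [2,5])
  i=3: ✗ (none in [3,6])
  i=4: ✗ (none in [4,7])
  i=5: ✓ (witness j=8)
  i=6: ✓ (witness j=8)
  i=7: ✓ (witness j=8)
  i=8: ✓ (witness j=8)
  i=9: ✓ (witness j=10)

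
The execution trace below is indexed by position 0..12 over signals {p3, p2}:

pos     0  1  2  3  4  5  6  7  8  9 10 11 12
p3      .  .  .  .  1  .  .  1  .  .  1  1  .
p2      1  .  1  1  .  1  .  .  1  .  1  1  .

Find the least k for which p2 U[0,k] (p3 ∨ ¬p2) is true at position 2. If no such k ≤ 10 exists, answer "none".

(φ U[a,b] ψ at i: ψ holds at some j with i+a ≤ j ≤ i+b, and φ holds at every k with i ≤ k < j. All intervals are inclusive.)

Need earliest j ≥ 2 with (p3 ∨ ¬p2), and p2 at every k in [2,j-1].
  j=2: rhs fails.
  j=3: rhs fails.
  j=4: rhs holds; lhs holds on [2,3]. k = 2.

2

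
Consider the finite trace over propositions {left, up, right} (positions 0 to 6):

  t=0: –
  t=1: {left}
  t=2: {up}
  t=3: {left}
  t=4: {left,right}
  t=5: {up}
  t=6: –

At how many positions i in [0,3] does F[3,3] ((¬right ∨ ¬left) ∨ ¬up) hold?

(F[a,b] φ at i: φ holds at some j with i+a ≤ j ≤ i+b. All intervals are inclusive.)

Evaluate at each i in [0,3]:
  i=0: ✓ (witness j=3)
  i=1: ✓ (witness j=4)
  i=2: ✓ (witness j=5)
  i=3: ✓ (witness j=6)
Positions where it holds: {0, 1, 2, 3} → 4.

4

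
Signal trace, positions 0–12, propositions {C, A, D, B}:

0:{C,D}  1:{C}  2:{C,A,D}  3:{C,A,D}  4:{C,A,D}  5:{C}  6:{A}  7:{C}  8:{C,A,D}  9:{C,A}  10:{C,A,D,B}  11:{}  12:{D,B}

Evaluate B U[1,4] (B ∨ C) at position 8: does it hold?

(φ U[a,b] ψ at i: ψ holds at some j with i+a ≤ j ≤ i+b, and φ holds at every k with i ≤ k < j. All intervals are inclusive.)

Need some j in [9,12] with (B ∨ C), and B at every k in [8,j-1].
  j=9: (B ∨ C) holds, but B fails at k=8 → not this j.
  j=10: (B ∨ C) holds, but B fails at k=8 → not this j.
  j=11: (B ∨ C) false.
  j=12: (B ∨ C) holds, but B fails at k=8 → not this j.
No j in the window works → until fails.

No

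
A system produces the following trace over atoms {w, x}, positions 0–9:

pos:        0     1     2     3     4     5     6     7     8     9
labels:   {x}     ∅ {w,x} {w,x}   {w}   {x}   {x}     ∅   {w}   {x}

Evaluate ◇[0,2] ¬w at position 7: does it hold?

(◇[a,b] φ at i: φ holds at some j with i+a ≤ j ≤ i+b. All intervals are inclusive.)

Holds

Check ¬w at each j in [7,9]:
  j=7: true
  j=8: false
  j=9: true
Found at j=7 → formula holds.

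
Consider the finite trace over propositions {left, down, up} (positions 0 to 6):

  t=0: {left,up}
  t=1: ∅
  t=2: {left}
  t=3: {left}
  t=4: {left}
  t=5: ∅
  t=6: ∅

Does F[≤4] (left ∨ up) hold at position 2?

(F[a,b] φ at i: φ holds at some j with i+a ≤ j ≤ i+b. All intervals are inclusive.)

Holds

Check (left ∨ up) at each j in [2,6]:
  j=2: true
  j=3: true
  j=4: true
  j=5: false
  j=6: false
Found at j=2 → formula holds.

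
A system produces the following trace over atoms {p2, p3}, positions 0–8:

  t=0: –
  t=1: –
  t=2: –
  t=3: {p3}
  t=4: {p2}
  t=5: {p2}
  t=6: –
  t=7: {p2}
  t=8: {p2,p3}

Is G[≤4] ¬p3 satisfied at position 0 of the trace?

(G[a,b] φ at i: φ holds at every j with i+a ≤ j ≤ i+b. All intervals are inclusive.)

False

Check ¬p3 at every j in [0,4]:
  j=0: true
  j=1: true
  j=2: true
  j=3: false
  j=4: true
Fails at j=3 → formula fails.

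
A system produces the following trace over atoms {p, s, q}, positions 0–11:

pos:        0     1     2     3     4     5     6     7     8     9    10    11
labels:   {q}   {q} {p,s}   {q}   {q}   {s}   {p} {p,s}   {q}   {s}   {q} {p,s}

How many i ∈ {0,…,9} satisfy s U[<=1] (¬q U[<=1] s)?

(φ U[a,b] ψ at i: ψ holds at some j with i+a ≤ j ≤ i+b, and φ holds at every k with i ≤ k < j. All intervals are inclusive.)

5

Evaluate at each i in [0,9]:
  i=0: ✗ (no rhs in [0,1])
  i=1: ✗ (lhs fails at k=1 before rhs at j=2)
  i=2: ✓ (rhs at j=2)
  i=3: ✗ (no rhs in [3,4])
  i=4: ✗ (lhs fails at k=4 before rhs at j=5)
  i=5: ✓ (rhs at j=5)
  i=6: ✓ (rhs at j=6)
  i=7: ✓ (rhs at j=7)
  i=8: ✗ (lhs fails at k=8 before rhs at j=9)
  i=9: ✓ (rhs at j=9)
Positions where it holds: {2, 5, 6, 7, 9} → 5.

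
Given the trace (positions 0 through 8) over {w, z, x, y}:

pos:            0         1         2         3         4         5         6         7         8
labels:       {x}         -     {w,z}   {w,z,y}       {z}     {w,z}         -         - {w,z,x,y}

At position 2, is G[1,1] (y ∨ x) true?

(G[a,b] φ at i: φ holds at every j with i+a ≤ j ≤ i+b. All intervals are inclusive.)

Holds

Check (y ∨ x) at every j in [3,3]:
  j=3: true
All positions satisfy it → formula holds.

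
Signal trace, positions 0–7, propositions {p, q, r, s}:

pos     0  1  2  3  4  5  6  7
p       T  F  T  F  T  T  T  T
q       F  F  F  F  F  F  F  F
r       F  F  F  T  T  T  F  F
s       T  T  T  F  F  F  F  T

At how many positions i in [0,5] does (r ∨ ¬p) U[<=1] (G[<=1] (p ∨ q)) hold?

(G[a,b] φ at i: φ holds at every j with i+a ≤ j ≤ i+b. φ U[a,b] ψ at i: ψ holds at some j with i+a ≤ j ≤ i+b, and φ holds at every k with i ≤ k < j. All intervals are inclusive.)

Evaluate at each i in [0,5]:
  i=0: ✗ (no rhs in [0,1])
  i=1: ✗ (no rhs in [1,2])
  i=2: ✗ (no rhs in [2,3])
  i=3: ✓ (rhs at j=4; lhs holds on [3,3])
  i=4: ✓ (rhs at j=4)
  i=5: ✓ (rhs at j=5)
Positions where it holds: {3, 4, 5} → 3.

3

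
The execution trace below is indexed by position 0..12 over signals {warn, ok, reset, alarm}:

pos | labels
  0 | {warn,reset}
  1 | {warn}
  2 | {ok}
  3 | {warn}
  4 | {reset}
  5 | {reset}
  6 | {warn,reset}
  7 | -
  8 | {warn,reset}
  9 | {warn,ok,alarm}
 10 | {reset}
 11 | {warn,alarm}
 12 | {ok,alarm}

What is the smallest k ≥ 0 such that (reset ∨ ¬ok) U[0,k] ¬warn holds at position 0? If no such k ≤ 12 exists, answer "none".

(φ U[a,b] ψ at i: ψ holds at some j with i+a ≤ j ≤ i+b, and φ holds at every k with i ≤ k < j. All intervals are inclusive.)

Need earliest j ≥ 0 with ¬warn, and (reset ∨ ¬ok) at every k in [0,j-1].
  j=0: rhs fails.
  j=1: rhs fails.
  j=2: rhs holds; lhs holds on [0,1]. k = 2.

2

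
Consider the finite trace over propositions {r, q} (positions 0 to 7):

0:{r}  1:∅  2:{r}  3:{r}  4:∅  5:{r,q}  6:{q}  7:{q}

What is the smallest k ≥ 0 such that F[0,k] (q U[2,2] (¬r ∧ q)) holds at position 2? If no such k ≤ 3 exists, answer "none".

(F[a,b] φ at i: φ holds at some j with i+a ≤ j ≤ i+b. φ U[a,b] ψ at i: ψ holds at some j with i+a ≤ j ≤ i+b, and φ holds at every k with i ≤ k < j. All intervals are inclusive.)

3

Scan j = 2,3,… for (q U[2,2] (¬r ∧ q)):
  j=2: fails
  j=3: fails
  j=4: fails
  j=5: holds
First hit at j=5, so smallest k = 5-2 = 3.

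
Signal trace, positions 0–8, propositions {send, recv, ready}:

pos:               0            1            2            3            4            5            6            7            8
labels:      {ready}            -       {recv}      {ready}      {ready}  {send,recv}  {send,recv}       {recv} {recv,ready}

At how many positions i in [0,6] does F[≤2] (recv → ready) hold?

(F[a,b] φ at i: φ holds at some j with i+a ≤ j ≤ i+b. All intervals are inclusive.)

6

Evaluate at each i in [0,6]:
  i=0: ✓ (witness j=0)
  i=1: ✓ (witness j=1)
  i=2: ✓ (witness j=3)
  i=3: ✓ (witness j=3)
  i=4: ✓ (witness j=4)
  i=5: ✗ (none in [5,7])
  i=6: ✓ (witness j=8)
Positions where it holds: {0, 1, 2, 3, 4, 6} → 6.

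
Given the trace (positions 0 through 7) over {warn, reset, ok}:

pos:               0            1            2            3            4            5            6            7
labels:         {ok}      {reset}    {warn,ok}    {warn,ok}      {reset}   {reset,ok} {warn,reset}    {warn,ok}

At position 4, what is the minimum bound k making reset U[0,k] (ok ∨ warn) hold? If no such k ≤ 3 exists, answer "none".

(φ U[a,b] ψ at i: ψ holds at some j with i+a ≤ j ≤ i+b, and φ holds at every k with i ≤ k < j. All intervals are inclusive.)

1

Need earliest j ≥ 4 with (ok ∨ warn), and reset at every k in [4,j-1].
  j=4: rhs fails.
  j=5: rhs holds; lhs holds on [4,4]. k = 1.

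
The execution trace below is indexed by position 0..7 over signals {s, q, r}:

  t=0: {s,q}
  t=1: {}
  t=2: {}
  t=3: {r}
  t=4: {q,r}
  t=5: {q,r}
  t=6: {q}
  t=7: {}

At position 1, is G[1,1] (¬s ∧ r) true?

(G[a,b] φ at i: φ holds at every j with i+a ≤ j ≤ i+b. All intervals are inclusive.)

Does not hold

Check (¬s ∧ r) at every j in [2,2]:
  j=2: false
Fails at j=2 → formula fails.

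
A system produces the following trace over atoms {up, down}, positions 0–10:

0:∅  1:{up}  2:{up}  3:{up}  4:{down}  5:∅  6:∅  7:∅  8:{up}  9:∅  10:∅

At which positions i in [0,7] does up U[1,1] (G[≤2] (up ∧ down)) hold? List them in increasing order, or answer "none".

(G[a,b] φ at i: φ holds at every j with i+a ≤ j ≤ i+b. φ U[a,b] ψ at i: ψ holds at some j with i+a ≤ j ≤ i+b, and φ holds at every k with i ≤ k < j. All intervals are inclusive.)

none

Evaluate at each i in [0,7]:
  i=0: ✗ (no rhs in [1,1])
  i=1: ✗ (no rhs in [2,2])
  i=2: ✗ (no rhs in [3,3])
  i=3: ✗ (no rhs in [4,4])
  i=4: ✗ (no rhs in [5,5])
  i=5: ✗ (no rhs in [6,6])
  i=6: ✗ (no rhs in [7,7])
  i=7: ✗ (no rhs in [8,8])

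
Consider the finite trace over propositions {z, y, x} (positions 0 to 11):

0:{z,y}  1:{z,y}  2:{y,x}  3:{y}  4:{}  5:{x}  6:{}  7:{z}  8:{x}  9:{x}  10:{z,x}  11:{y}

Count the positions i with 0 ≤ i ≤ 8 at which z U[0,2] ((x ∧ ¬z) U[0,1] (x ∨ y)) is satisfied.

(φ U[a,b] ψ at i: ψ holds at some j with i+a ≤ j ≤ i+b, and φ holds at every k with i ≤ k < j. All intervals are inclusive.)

Evaluate at each i in [0,8]:
  i=0: ✓ (rhs at j=0)
  i=1: ✓ (rhs at j=1)
  i=2: ✓ (rhs at j=2)
  i=3: ✓ (rhs at j=3)
  i=4: ✗ (lhs fails at k=4 before rhs at j=5)
  i=5: ✓ (rhs at j=5)
  i=6: ✗ (lhs fails at k=6 before rhs at j=8)
  i=7: ✓ (rhs at j=8; lhs holds on [7,7])
  i=8: ✓ (rhs at j=8)
Positions where it holds: {0, 1, 2, 3, 5, 7, 8} → 7.

7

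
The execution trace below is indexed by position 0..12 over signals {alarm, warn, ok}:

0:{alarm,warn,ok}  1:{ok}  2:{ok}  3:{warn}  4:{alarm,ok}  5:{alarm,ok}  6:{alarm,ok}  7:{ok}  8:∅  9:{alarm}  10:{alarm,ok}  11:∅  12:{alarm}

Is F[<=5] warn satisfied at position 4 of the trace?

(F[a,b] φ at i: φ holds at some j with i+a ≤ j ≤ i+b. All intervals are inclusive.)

No

Check warn at each j in [4,9]:
  j=4: false
  j=5: false
  j=6: false
  j=7: false
  j=8: false
  j=9: false
No position in the window satisfies it → formula fails.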